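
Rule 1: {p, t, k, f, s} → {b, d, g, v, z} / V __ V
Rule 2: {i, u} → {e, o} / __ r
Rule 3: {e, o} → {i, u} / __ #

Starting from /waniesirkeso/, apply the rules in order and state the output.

Rule 1 (intervocalic voicing): /s/ is a voiceless obstruent between vowels /e/ and /i/, so it voices to [z]. /s/ is a voiceless obstruent between vowels /e/ and /o/, so it voices to [z]. /waniesirkeso/ → waniezirkezo.
Rule 2 (pre-rhotic lowering): /i/ is a high vowel immediately before /r/, so it lowers to [e]. /waniezirkezo/ → waniezerkezo.
Rule 3 (final vowel raising): /o/ is a mid vowel in word-final position, so it raises to [u]. /waniezerkezo/ → waniezerkezu.

waniezerkezu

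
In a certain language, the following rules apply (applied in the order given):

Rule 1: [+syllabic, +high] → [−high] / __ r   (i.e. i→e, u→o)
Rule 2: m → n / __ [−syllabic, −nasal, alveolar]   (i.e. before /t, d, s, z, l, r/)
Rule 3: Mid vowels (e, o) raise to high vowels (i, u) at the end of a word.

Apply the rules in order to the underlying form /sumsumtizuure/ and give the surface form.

sunsuntizuori

Rule 1 (pre-rhotic lowering): /u/ is a high vowel immediately before /r/, so it lowers to [o]. /sumsumtizuure/ → sumsumtizuore.
Rule 2 (nasal place assimilation): /m/ precedes the alveolar consonant /s/, so it assimilates in place to [n]. /m/ precedes the alveolar consonant /t/, so it assimilates in place to [n]. /sumsumtizuore/ → sunsuntizuore.
Rule 3 (final vowel raising): /e/ is a mid vowel in word-final position, so it raises to [i]. /sunsuntizuore/ → sunsuntizuori.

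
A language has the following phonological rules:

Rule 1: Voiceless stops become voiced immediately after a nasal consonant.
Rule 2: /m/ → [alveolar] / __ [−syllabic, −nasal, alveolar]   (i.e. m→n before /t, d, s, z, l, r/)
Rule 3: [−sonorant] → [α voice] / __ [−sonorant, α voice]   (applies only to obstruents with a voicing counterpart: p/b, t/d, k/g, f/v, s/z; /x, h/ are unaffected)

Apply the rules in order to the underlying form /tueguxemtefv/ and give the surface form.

tueguxendevv

Rule 1 (post-nasal voicing): /t/ is a voiceless stop immediately after the nasal /m/, so it voices to [d]. /tueguxemtefv/ → tueguxemdefv.
Rule 2 (nasal place assimilation): /m/ precedes the alveolar consonant /d/, so it assimilates in place to [n]. /tueguxemdefv/ → tueguxendefv.
Rule 3 (regressive voicing assimilation): /f/ precedes the voiced obstruent /v/, so it voices to [v] by assimilation. /tueguxendefv/ → tueguxendevv.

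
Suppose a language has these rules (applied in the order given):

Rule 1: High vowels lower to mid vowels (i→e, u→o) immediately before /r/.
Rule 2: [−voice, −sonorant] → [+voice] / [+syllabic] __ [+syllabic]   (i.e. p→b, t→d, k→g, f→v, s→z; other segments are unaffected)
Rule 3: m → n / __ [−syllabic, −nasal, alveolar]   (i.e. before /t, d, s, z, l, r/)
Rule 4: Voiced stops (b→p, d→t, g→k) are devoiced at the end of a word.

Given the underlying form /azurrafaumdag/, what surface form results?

Rule 1 (pre-rhotic lowering): /u/ is a high vowel immediately before /r/, so it lowers to [o]. /azurrafaumdag/ → azorrafaumdag.
Rule 2 (intervocalic voicing): /f/ is a voiceless obstruent between vowels /a/ and /a/, so it voices to [v]. /azorrafaumdag/ → azorravaumdag.
Rule 3 (nasal place assimilation): /m/ precedes the alveolar consonant /d/, so it assimilates in place to [n]. /azorravaumdag/ → azorravaundag.
Rule 4 (final devoicing): /g/ is a voiced stop in word-final position, so it devoices to [k]. /azorravaundag/ → azorravaundak.

azorravaundak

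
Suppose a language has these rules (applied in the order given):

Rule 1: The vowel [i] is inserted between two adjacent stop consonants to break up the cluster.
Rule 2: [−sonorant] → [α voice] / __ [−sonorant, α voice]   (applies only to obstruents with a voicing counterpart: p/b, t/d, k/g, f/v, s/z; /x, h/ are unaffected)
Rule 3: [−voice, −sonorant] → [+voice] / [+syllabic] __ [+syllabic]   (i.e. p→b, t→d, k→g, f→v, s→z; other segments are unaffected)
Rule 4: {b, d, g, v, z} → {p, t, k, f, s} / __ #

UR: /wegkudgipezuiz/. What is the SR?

Rule 1 (stop-cluster i-epenthesis): /g/ and /k/ form a stop–stop cluster, so [i] is inserted between them. /d/ and /g/ form a stop–stop cluster, so [i] is inserted between them. /wegkudgipezuiz/ → wegikudigipezuiz.
Rule 2 (regressive voicing assimilation): no segment meets the environment; /wegikudigipezuiz/ is unchanged.
Rule 3 (intervocalic voicing): /k/ is a voiceless obstruent between vowels /i/ and /u/, so it voices to [g]. /p/ is a voiceless obstruent between vowels /i/ and /e/, so it voices to [b]. /wegikudigipezuiz/ → wegigudigibezuiz.
Rule 4 (final devoicing): /z/ is a voiced obstruent in word-final position, so it devoices to [s]. /wegigudigibezuiz/ → wegigudigibezuis.

wegigudigibezuis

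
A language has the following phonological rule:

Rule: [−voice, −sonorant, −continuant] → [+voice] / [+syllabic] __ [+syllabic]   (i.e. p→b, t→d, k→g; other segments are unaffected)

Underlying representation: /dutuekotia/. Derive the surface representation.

duduegodia

/t/ is a voiceless stop between vowels /u/ and /u/, so it voices to [d].
/k/ is a voiceless stop between vowels /e/ and /o/, so it voices to [g].
/t/ is a voiceless stop between vowels /o/ and /i/, so it voices to [d].
Surface form: [duduegodia].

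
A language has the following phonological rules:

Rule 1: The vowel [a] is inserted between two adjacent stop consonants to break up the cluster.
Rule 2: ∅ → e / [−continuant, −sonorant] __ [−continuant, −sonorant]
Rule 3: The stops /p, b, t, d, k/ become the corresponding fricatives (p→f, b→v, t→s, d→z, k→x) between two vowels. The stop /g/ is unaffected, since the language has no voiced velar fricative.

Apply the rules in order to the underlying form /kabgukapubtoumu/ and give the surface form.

kavaguxafuvasoumu

Rule 1 (stop-cluster a-epenthesis): /b/ and /g/ form a stop–stop cluster, so [a] is inserted between them. /b/ and /t/ form a stop–stop cluster, so [a] is inserted between them. /kabgukapubtoumu/ → kabagukapubatoumu.
Rule 2 (stop-cluster e-epenthesis): no segment meets the environment; /kabagukapubatoumu/ is unchanged.
Rule 3 (intervocalic spirantization): /b/ is a stop between vowels /a/ and /a/, so it spirantizes to the fricative [v]. /k/ is a stop between vowels /u/ and /a/, so it spirantizes to the fricative [x]. /p/ is a stop between vowels /a/ and /u/, so it spirantizes to the fricative [f]. /b/ is a stop between vowels /u/ and /a/, so it spirantizes to the fricative [v]. /t/ is a stop between vowels /a/ and /o/, so it spirantizes to the fricative [s]. /kabagukapubatoumu/ → kavaguxafuvasoumu.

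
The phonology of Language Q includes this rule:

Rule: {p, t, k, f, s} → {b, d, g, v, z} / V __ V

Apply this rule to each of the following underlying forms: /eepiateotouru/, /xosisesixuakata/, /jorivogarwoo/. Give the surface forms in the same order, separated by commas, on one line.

eebiadeodouru, xozizezixuagada, jorivogarwoo

/eepiateotouru/: /p/ is a voiceless obstruent between vowels /e/ and /i/, so it voices to [b]. /t/ is a voiceless obstruent between vowels /a/ and /e/, so it voices to [d]. /t/ is a voiceless obstruent between vowels /o/ and /o/, so it voices to [d]. → [eebiadeodouru].
/xosisesixuakata/: /s/ is a voiceless obstruent between vowels /o/ and /i/, so it voices to [z]. /s/ is a voiceless obstruent between vowels /i/ and /e/, so it voices to [z]. /s/ is a voiceless obstruent between vowels /e/ and /i/, so it voices to [z]. /k/ is a voiceless obstruent between vowels /a/ and /a/, so it voices to [g]. /t/ is a voiceless obstruent between vowels /a/ and /a/, so it voices to [d]. → [xozizezixuagada].
/jorivogarwoo/: the rule's environment is not met; surfaces unchanged as [jorivogarwoo].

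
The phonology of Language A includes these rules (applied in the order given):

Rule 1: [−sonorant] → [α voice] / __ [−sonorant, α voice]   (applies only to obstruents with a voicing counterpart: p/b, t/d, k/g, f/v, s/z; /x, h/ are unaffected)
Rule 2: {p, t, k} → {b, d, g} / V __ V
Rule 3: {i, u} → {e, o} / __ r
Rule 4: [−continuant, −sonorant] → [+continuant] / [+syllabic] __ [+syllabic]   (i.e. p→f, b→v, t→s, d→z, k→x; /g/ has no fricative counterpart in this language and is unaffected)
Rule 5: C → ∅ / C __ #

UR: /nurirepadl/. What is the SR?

norerevad

Rule 1 (regressive voicing assimilation): no segment meets the environment; /nurirepadl/ is unchanged.
Rule 2 (intervocalic voicing): /p/ is a voiceless stop between vowels /e/ and /a/, so it voices to [b]. /nurirepadl/ → nurirebadl.
Rule 3 (pre-rhotic lowering): /u/ is a high vowel immediately before /r/, so it lowers to [o]. /i/ is a high vowel immediately before /r/, so it lowers to [e]. /nurirebadl/ → norerebadl.
Rule 4 (intervocalic spirantization): /b/ is a stop between vowels /e/ and /a/, so it spirantizes to the fricative [v]. /norerebadl/ → norerevadl.
Rule 5 (final cluster simplification): /l/ is the second consonant of a word-final cluster /dl/, so it deletes. /norerevadl/ → norerevad.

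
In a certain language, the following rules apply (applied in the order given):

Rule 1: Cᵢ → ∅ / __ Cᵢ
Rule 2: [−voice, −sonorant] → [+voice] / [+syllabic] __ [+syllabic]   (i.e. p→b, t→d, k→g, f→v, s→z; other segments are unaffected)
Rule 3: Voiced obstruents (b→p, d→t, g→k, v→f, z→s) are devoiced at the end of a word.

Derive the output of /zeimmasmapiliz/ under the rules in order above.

zeimasmabilis

Rule 1 (degemination): /mm/ is a geminate; the first /m/ deletes. /zeimmasmapiliz/ → zeimasmapiliz.
Rule 2 (intervocalic voicing): /p/ is a voiceless obstruent between vowels /a/ and /i/, so it voices to [b]. /zeimasmapiliz/ → zeimasmabiliz.
Rule 3 (final devoicing): /z/ is a voiced obstruent in word-final position, so it devoices to [s]. /zeimasmabiliz/ → zeimasmabilis.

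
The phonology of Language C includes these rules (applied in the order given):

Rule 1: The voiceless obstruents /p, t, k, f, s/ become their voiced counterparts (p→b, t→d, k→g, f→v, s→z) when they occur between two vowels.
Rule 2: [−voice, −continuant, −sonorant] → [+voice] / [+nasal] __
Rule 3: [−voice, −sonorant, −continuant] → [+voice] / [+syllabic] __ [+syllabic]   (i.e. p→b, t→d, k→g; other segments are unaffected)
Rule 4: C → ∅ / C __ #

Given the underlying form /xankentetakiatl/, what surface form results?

xangendedagiat

Rule 1 (intervocalic voicing): /t/ is a voiceless obstruent between vowels /e/ and /a/, so it voices to [d]. /k/ is a voiceless obstruent between vowels /a/ and /i/, so it voices to [g]. /xankentetakiatl/ → xankentedagiatl.
Rule 2 (post-nasal voicing): /k/ is a voiceless stop immediately after the nasal /n/, so it voices to [g]. /t/ is a voiceless stop immediately after the nasal /n/, so it voices to [d]. /xankentedagiatl/ → xangendedagiatl.
Rule 3 (intervocalic voicing): no segment meets the environment; /xangendedagiatl/ is unchanged.
Rule 4 (final cluster simplification): /l/ is the second consonant of a word-final cluster /tl/, so it deletes. /xangendedagiatl/ → xangendedagiat.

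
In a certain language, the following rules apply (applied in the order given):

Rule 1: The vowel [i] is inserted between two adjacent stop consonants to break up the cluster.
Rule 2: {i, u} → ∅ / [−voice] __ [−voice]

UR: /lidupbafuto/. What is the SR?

Rule 1 (stop-cluster i-epenthesis): /p/ and /b/ form a stop–stop cluster, so [i] is inserted between them. /lidupbafuto/ → lidupibafuto.
Rule 2 (high vowel syncope): /u/ is a high vowel flanked by voiceless consonants /f/ and /t/, so it deletes. /lidupibafuto/ → lidupibafto.

lidupibafto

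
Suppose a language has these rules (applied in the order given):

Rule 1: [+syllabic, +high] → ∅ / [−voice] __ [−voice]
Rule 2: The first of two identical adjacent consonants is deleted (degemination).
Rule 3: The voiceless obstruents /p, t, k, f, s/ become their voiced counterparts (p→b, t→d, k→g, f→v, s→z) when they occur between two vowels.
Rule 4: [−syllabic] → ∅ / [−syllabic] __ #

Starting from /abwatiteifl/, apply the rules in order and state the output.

Rule 1 (high vowel syncope): /i/ is a high vowel flanked by voiceless consonants /t/ and /t/, so it deletes. /abwatiteifl/ → abwatteifl.
Rule 2 (degemination): /tt/ is a geminate; the first /t/ deletes. /abwatteifl/ → abwateifl.
Rule 3 (intervocalic voicing): /t/ is a voiceless obstruent between vowels /a/ and /e/, so it voices to [d]. /abwateifl/ → abwadeifl.
Rule 4 (final cluster simplification): /l/ is the second consonant of a word-final cluster /fl/, so it deletes. /abwadeifl/ → abwadeif.

abwadeif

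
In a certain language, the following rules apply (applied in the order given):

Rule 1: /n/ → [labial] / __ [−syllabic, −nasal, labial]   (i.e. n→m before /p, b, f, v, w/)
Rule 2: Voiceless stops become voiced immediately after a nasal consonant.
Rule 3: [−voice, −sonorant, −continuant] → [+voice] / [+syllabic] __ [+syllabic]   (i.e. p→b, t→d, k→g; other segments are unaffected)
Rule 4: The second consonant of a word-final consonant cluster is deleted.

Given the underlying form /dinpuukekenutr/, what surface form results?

dimbuugegenut

Rule 1 (nasal place assimilation): /n/ precedes the labial consonant /p/, so it assimilates in place to [m]. /dinpuukekenutr/ → dimpuukekenutr.
Rule 2 (post-nasal voicing): /p/ is a voiceless stop immediately after the nasal /m/, so it voices to [b]. /dimpuukekenutr/ → dimbuukekenutr.
Rule 3 (intervocalic voicing): /k/ is a voiceless stop between vowels /u/ and /e/, so it voices to [g]. /k/ is a voiceless stop between vowels /e/ and /e/, so it voices to [g]. /dimbuukekenutr/ → dimbuugegenutr.
Rule 4 (final cluster simplification): /r/ is the second consonant of a word-final cluster /tr/, so it deletes. /dimbuugegenutr/ → dimbuugegenut.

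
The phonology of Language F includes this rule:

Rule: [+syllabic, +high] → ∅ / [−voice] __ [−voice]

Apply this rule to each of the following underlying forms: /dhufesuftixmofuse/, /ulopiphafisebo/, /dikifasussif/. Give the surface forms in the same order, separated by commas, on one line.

/dhufesuftixmofuse/: /u/ is a high vowel flanked by voiceless consonants /h/ and /f/, so it deletes. /u/ is a high vowel flanked by voiceless consonants /s/ and /f/, so it deletes. /i/ is a high vowel flanked by voiceless consonants /t/ and /x/, so it deletes. /u/ is a high vowel flanked by voiceless consonants /f/ and /s/, so it deletes. → [dhfesftxmofse].
/ulopiphafisebo/: /i/ is a high vowel flanked by voiceless consonants /p/ and /p/, so it deletes. /i/ is a high vowel flanked by voiceless consonants /f/ and /s/, so it deletes. → [ulopphafsebo].
/dikifasussif/: /i/ is a high vowel flanked by voiceless consonants /k/ and /f/, so it deletes. /u/ is a high vowel flanked by voiceless consonants /s/ and /s/, so it deletes. /i/ is a high vowel flanked by voiceless consonants /s/ and /f/, so it deletes. → [dikfasssf].

dhfesftxmofse, ulopphafsebo, dikfasssf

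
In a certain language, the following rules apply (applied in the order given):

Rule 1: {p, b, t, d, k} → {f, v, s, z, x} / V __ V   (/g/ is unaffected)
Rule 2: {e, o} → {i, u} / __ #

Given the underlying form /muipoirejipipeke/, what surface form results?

Rule 1 (intervocalic spirantization): /p/ is a stop between vowels /i/ and /o/, so it spirantizes to the fricative [f]. /p/ is a stop between vowels /i/ and /i/, so it spirantizes to the fricative [f]. /p/ is a stop between vowels /i/ and /e/, so it spirantizes to the fricative [f]. /k/ is a stop between vowels /e/ and /e/, so it spirantizes to the fricative [x]. /muipoirejipipeke/ → muifoirejififexe.
Rule 2 (final vowel raising): /e/ is a mid vowel in word-final position, so it raises to [i]. /muifoirejififexe/ → muifoirejififexi.

muifoirejififexi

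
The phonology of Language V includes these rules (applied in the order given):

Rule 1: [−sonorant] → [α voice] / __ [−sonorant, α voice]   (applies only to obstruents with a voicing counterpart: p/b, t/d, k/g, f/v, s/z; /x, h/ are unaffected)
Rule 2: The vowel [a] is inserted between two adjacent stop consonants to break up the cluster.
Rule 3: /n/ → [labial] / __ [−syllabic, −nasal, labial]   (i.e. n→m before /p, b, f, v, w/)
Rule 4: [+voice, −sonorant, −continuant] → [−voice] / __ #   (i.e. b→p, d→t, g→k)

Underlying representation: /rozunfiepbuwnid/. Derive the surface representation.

Rule 1 (regressive voicing assimilation): /p/ precedes the voiced obstruent /b/, so it voices to [b] by assimilation. /rozunfiepbuwnid/ → rozunfiebbuwnid.
Rule 2 (stop-cluster a-epenthesis): /b/ and /b/ form a stop–stop cluster, so [a] is inserted between them. /rozunfiebbuwnid/ → rozunfiebabuwnid.
Rule 3 (nasal place assimilation): /n/ precedes the labial consonant /f/, so it assimilates in place to [m]. /rozunfiebabuwnid/ → rozumfiebabuwnid.
Rule 4 (final devoicing): /d/ is a voiced stop in word-final position, so it devoices to [t]. /rozumfiebabuwnid/ → rozumfiebabuwnit.

rozumfiebabuwnit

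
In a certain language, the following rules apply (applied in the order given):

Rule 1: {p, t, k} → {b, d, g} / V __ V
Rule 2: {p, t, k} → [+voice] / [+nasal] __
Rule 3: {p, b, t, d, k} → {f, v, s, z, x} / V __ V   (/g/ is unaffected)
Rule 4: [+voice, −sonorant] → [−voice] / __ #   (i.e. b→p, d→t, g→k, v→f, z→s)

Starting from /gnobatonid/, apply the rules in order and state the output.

Rule 1 (intervocalic voicing): /t/ is a voiceless stop between vowels /a/ and /o/, so it voices to [d]. /gnobatonid/ → gnobadonid.
Rule 2 (post-nasal voicing): no segment meets the environment; /gnobadonid/ is unchanged.
Rule 3 (intervocalic spirantization): /b/ is a stop between vowels /o/ and /a/, so it spirantizes to the fricative [v]. /d/ is a stop between vowels /a/ and /o/, so it spirantizes to the fricative [z]. /gnobadonid/ → gnovazonid.
Rule 4 (final devoicing): /d/ is a voiced obstruent in word-final position, so it devoices to [t]. /gnovazonid/ → gnovazonit.

gnovazonit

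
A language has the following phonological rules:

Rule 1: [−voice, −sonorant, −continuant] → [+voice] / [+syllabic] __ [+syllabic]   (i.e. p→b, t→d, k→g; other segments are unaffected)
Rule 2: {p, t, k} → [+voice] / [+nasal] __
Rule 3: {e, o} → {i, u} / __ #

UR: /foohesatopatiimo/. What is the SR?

foohesadobadiimu

Rule 1 (intervocalic voicing): /t/ is a voiceless stop between vowels /a/ and /o/, so it voices to [d]. /p/ is a voiceless stop between vowels /o/ and /a/, so it voices to [b]. /t/ is a voiceless stop between vowels /a/ and /i/, so it voices to [d]. /foohesatopatiimo/ → foohesadobadiimo.
Rule 2 (post-nasal voicing): no segment meets the environment; /foohesadobadiimo/ is unchanged.
Rule 3 (final vowel raising): /o/ is a mid vowel in word-final position, so it raises to [u]. /foohesadobadiimo/ → foohesadobadiimu.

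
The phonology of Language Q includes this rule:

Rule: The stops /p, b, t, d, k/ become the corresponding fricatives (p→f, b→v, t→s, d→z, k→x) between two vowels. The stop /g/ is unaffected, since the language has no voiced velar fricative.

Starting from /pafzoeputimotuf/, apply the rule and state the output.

pafzoefusimosuf

Scanning /pafzoeputimotuf/: /p/ at position 1 is not in the conditioning environment; /p/ is a stop between vowels /e/ and /u/, so it spirantizes to the fricative [f]; /t/ is a stop between vowels /u/ and /i/, so it spirantizes to the fricative [s]; /t/ is a stop between vowels /o/ and /u/, so it spirantizes to the fricative [s].
Result: [pafzoefusimosuf].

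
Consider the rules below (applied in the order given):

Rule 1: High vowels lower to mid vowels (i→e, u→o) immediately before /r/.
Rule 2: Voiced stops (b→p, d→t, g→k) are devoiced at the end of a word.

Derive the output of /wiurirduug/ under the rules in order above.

Rule 1 (pre-rhotic lowering): /u/ is a high vowel immediately before /r/, so it lowers to [o]. /i/ is a high vowel immediately before /r/, so it lowers to [e]. /wiurirduug/ → wiorerduug.
Rule 2 (final devoicing): /g/ is a voiced stop in word-final position, so it devoices to [k]. /wiorerduug/ → wiorerduuk.

wiorerduuk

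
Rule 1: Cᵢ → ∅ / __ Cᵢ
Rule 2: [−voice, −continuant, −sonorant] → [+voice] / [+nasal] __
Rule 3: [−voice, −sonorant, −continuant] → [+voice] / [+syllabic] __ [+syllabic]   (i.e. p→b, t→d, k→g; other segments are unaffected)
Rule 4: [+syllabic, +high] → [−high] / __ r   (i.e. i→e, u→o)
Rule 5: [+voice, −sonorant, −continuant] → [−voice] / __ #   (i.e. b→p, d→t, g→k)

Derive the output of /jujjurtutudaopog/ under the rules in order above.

jujortududaobok

Rule 1 (degemination): /jj/ is a geminate; the first /j/ deletes. /jujjurtutudaopog/ → jujurtutudaopog.
Rule 2 (post-nasal voicing): no segment meets the environment; /jujurtutudaopog/ is unchanged.
Rule 3 (intervocalic voicing): /t/ is a voiceless stop between vowels /u/ and /u/, so it voices to [d]. /p/ is a voiceless stop between vowels /o/ and /o/, so it voices to [b]. /jujurtutudaopog/ → jujurtududaobog.
Rule 4 (pre-rhotic lowering): /u/ is a high vowel immediately before /r/, so it lowers to [o]. /jujurtududaobog/ → jujortududaobog.
Rule 5 (final devoicing): /g/ is a voiced stop in word-final position, so it devoices to [k]. /jujortududaobog/ → jujortududaobok.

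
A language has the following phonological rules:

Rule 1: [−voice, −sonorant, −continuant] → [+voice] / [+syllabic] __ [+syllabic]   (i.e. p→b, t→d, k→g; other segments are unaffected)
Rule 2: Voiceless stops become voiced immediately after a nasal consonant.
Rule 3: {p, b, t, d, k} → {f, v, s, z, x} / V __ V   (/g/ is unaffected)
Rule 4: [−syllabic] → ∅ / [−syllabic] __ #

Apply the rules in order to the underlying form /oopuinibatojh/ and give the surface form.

Rule 1 (intervocalic voicing): /p/ is a voiceless stop between vowels /o/ and /u/, so it voices to [b]. /t/ is a voiceless stop between vowels /a/ and /o/, so it voices to [d]. /oopuinibatojh/ → oobuinibadojh.
Rule 2 (post-nasal voicing): no segment meets the environment; /oobuinibadojh/ is unchanged.
Rule 3 (intervocalic spirantization): /b/ is a stop between vowels /o/ and /u/, so it spirantizes to the fricative [v]. /b/ is a stop between vowels /i/ and /a/, so it spirantizes to the fricative [v]. /d/ is a stop between vowels /a/ and /o/, so it spirantizes to the fricative [z]. /oobuinibadojh/ → oovuinivazojh.
Rule 4 (final cluster simplification): /h/ is the second consonant of a word-final cluster /jh/, so it deletes. /oovuinivazojh/ → oovuinivazoj.

oovuinivazoj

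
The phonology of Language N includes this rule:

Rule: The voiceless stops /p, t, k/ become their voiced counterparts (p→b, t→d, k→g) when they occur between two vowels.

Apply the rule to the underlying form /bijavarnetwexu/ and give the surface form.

bijavarnetwexu

No segment of /bijavarnetwexu/ meets the structural description of the rule, so the form surfaces unchanged.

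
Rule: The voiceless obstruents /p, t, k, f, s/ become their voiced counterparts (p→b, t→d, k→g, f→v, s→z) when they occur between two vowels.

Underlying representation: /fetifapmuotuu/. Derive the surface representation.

/t/ is a voiceless obstruent between vowels /e/ and /i/, so it voices to [d].
/f/ is a voiceless obstruent between vowels /i/ and /a/, so it voices to [v].
/t/ is a voiceless obstruent between vowels /o/ and /u/, so it voices to [d].
Surface form: [fedivapmuoduu].

fedivapmuoduu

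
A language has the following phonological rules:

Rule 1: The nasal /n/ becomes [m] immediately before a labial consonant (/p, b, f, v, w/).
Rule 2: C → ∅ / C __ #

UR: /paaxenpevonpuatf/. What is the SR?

paaxempevompuat

Rule 1 (nasal place assimilation): /n/ precedes the labial consonant /p/, so it assimilates in place to [m]. /n/ precedes the labial consonant /p/, so it assimilates in place to [m]. /paaxenpevonpuatf/ → paaxempevompuatf.
Rule 2 (final cluster simplification): /f/ is the second consonant of a word-final cluster /tf/, so it deletes. /paaxempevompuatf/ → paaxempevompuat.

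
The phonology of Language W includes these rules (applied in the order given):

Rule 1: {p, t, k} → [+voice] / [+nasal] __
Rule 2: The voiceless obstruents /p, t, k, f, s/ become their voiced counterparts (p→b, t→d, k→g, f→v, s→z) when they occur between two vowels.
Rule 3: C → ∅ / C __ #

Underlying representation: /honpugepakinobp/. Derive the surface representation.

Rule 1 (post-nasal voicing): /p/ is a voiceless stop immediately after the nasal /n/, so it voices to [b]. /honpugepakinobp/ → honbugepakinobp.
Rule 2 (intervocalic voicing): /p/ is a voiceless obstruent between vowels /e/ and /a/, so it voices to [b]. /k/ is a voiceless obstruent between vowels /a/ and /i/, so it voices to [g]. /honbugepakinobp/ → honbugebaginobp.
Rule 3 (final cluster simplification): /p/ is the second consonant of a word-final cluster /bp/, so it deletes. /honbugebaginobp/ → honbugebaginob.

honbugebaginob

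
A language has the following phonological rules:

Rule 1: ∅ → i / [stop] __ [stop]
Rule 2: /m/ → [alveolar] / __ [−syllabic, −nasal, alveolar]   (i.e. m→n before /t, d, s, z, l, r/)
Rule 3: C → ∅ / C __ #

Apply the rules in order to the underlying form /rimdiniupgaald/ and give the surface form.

rindiniupigaal

Rule 1 (stop-cluster i-epenthesis): /p/ and /g/ form a stop–stop cluster, so [i] is inserted between them. /rimdiniupgaald/ → rimdiniupigaald.
Rule 2 (nasal place assimilation): /m/ precedes the alveolar consonant /d/, so it assimilates in place to [n]. /rimdiniupigaald/ → rindiniupigaald.
Rule 3 (final cluster simplification): /d/ is the second consonant of a word-final cluster /ld/, so it deletes. /rindiniupigaald/ → rindiniupigaal.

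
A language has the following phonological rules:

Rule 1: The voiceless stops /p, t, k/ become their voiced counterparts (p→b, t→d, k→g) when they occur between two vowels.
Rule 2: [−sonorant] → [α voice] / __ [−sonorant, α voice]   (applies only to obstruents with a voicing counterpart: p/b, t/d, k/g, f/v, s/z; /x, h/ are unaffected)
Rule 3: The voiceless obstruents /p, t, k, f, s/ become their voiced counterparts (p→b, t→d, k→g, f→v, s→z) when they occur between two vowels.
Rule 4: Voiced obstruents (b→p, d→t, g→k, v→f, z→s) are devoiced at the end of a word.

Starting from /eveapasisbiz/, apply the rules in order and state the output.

eveabazizbis

Rule 1 (intervocalic voicing): /p/ is a voiceless stop between vowels /a/ and /a/, so it voices to [b]. /eveapasisbiz/ → eveabasisbiz.
Rule 2 (regressive voicing assimilation): /s/ precedes the voiced obstruent /b/, so it voices to [z] by assimilation. /eveabasisbiz/ → eveabasizbiz.
Rule 3 (intervocalic voicing): /s/ is a voiceless obstruent between vowels /a/ and /i/, so it voices to [z]. /eveabasizbiz/ → eveabazizbiz.
Rule 4 (final devoicing): /z/ is a voiced obstruent in word-final position, so it devoices to [s]. /eveabazizbiz/ → eveabazizbis.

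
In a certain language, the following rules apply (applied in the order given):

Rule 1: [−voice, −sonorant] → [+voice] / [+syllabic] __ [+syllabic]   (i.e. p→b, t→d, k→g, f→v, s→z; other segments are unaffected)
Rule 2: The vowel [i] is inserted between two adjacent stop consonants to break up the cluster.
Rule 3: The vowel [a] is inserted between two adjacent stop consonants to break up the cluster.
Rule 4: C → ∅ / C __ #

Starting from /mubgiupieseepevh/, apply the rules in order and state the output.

Rule 1 (intervocalic voicing): /p/ is a voiceless obstruent between vowels /u/ and /i/, so it voices to [b]. /s/ is a voiceless obstruent between vowels /e/ and /e/, so it voices to [z]. /p/ is a voiceless obstruent between vowels /e/ and /e/, so it voices to [b]. /mubgiupieseepevh/ → mubgiubiezeebevh.
Rule 2 (stop-cluster i-epenthesis): /b/ and /g/ form a stop–stop cluster, so [i] is inserted between them. /mubgiubiezeebevh/ → mubigiubiezeebevh.
Rule 3 (stop-cluster a-epenthesis): no segment meets the environment; /mubigiubiezeebevh/ is unchanged.
Rule 4 (final cluster simplification): /h/ is the second consonant of a word-final cluster /vh/, so it deletes. /mubigiubiezeebevh/ → mubigiubiezeebev.

mubigiubiezeebev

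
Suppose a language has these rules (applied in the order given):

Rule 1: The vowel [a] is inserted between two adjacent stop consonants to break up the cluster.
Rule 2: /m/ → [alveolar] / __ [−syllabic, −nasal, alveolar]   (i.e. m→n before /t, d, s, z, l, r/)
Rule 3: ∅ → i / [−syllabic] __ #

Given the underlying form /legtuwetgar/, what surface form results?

legatuwetagari

Rule 1 (stop-cluster a-epenthesis): /g/ and /t/ form a stop–stop cluster, so [a] is inserted between them. /t/ and /g/ form a stop–stop cluster, so [a] is inserted between them. /legtuwetgar/ → legatuwetagar.
Rule 2 (nasal place assimilation): no segment meets the environment; /legatuwetagar/ is unchanged.
Rule 3 (final i-epenthesis): the form ends in the consonant /r/, so [i] is inserted word-finally. /legatuwetagar/ → legatuwetagari.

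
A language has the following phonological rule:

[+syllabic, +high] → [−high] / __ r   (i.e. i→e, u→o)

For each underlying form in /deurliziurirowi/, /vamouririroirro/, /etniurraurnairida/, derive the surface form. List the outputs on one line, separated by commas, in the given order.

/deurliziurirowi/: /u/ is a high vowel immediately before /r/, so it lowers to [o]. /u/ is a high vowel immediately before /r/, so it lowers to [o]. /i/ is a high vowel immediately before /r/, so it lowers to [e]. → [deorliziorerowi].
/vamouririroirro/: /u/ is a high vowel immediately before /r/, so it lowers to [o]. /i/ is a high vowel immediately before /r/, so it lowers to [e]. /i/ is a high vowel immediately before /r/, so it lowers to [e]. /i/ is a high vowel immediately before /r/, so it lowers to [e]. → [vamoorereroerro].
/etniurraurnairida/: /u/ is a high vowel immediately before /r/, so it lowers to [o]. /u/ is a high vowel immediately before /r/, so it lowers to [o]. /i/ is a high vowel immediately before /r/, so it lowers to [e]. → [etniorraornaerida].

deorliziorerowi, vamoorereroerro, etniorraornaerida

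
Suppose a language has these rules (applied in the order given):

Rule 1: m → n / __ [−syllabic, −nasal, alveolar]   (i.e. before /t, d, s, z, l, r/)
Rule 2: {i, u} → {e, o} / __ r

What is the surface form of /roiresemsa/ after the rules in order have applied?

Rule 1 (nasal place assimilation): /m/ precedes the alveolar consonant /s/, so it assimilates in place to [n]. /roiresemsa/ → roiresensa.
Rule 2 (pre-rhotic lowering): /i/ is a high vowel immediately before /r/, so it lowers to [e]. /roiresensa/ → roeresensa.

roeresensa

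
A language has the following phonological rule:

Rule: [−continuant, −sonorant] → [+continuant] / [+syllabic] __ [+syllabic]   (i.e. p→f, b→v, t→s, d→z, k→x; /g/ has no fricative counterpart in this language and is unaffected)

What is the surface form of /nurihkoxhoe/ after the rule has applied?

No segment of /nurihkoxhoe/ meets the structural description of the rule, so the form surfaces unchanged.

nurihkoxhoe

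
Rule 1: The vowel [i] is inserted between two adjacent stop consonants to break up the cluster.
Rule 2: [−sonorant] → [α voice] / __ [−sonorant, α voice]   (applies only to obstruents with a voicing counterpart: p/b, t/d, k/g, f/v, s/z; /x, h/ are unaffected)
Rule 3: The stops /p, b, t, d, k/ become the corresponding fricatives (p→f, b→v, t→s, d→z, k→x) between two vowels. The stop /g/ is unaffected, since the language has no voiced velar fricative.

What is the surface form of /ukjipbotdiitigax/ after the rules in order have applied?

Rule 1 (stop-cluster i-epenthesis): /p/ and /b/ form a stop–stop cluster, so [i] is inserted between them. /t/ and /d/ form a stop–stop cluster, so [i] is inserted between them. /ukjipbotdiitigax/ → ukjipibotidiitigax.
Rule 2 (regressive voicing assimilation): no segment meets the environment; /ukjipibotidiitigax/ is unchanged.
Rule 3 (intervocalic spirantization): /p/ is a stop between vowels /i/ and /i/, so it spirantizes to the fricative [f]. /b/ is a stop between vowels /i/ and /o/, so it spirantizes to the fricative [v]. /t/ is a stop between vowels /o/ and /i/, so it spirantizes to the fricative [s]. /d/ is a stop between vowels /i/ and /i/, so it spirantizes to the fricative [z]. /t/ is a stop between vowels /i/ and /i/, so it spirantizes to the fricative [s]. /ukjipibotidiitigax/ → ukjifivosiziisigax.

ukjifivosiziisigax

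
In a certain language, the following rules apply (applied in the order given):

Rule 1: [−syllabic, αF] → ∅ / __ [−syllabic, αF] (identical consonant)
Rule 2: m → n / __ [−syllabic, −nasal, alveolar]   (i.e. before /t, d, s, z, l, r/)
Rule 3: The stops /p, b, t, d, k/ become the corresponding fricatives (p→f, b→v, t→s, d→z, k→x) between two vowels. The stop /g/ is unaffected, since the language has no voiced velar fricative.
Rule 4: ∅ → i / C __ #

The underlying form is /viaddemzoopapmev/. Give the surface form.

viazenzoofapmevi

Rule 1 (degemination): /dd/ is a geminate; the first /d/ deletes. /viaddemzoopapmev/ → viademzoopapmev.
Rule 2 (nasal place assimilation): /m/ precedes the alveolar consonant /z/, so it assimilates in place to [n]. /viademzoopapmev/ → viadenzoopapmev.
Rule 3 (intervocalic spirantization): /d/ is a stop between vowels /a/ and /e/, so it spirantizes to the fricative [z]. /p/ is a stop between vowels /o/ and /a/, so it spirantizes to the fricative [f]. /viadenzoopapmev/ → viazenzoofapmev.
Rule 4 (final i-epenthesis): the form ends in the consonant /v/, so [i] is inserted word-finally. /viazenzoofapmev/ → viazenzoofapmevi.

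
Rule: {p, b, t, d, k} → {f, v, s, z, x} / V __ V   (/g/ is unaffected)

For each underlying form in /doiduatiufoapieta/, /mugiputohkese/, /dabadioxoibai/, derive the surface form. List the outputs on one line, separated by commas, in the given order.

doizuasiufoafiesa, mugifusohkese, davazioxoivai

/doiduatiufoapieta/: /d/ is a stop between vowels /i/ and /u/, so it spirantizes to the fricative [z]. /t/ is a stop between vowels /a/ and /i/, so it spirantizes to the fricative [s]. /p/ is a stop between vowels /a/ and /i/, so it spirantizes to the fricative [f]. /t/ is a stop between vowels /e/ and /a/, so it spirantizes to the fricative [s]. → [doizuasiufoafiesa].
/mugiputohkese/: /p/ is a stop between vowels /i/ and /u/, so it spirantizes to the fricative [f]. /t/ is a stop between vowels /u/ and /o/, so it spirantizes to the fricative [s]. → [mugifusohkese].
/dabadioxoibai/: /b/ is a stop between vowels /a/ and /a/, so it spirantizes to the fricative [v]. /d/ is a stop between vowels /a/ and /i/, so it spirantizes to the fricative [z]. /b/ is a stop between vowels /i/ and /a/, so it spirantizes to the fricative [v]. → [davazioxoivai].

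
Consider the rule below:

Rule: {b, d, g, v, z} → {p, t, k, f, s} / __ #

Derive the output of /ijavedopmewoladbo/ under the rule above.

ijavedopmewoladbo

No segment of /ijavedopmewoladbo/ meets the structural description of the rule, so the form surfaces unchanged.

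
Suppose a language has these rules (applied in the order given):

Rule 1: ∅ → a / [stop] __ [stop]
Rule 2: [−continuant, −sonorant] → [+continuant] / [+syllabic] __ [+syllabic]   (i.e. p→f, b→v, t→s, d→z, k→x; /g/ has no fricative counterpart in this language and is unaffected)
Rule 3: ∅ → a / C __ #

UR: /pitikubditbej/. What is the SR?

pisixuvazisaveja

Rule 1 (stop-cluster a-epenthesis): /b/ and /d/ form a stop–stop cluster, so [a] is inserted between them. /t/ and /b/ form a stop–stop cluster, so [a] is inserted between them. /pitikubditbej/ → pitikubaditabej.
Rule 2 (intervocalic spirantization): /t/ is a stop between vowels /i/ and /i/, so it spirantizes to the fricative [s]. /k/ is a stop between vowels /i/ and /u/, so it spirantizes to the fricative [x]. /b/ is a stop between vowels /u/ and /a/, so it spirantizes to the fricative [v]. /d/ is a stop between vowels /a/ and /i/, so it spirantizes to the fricative [z]. /t/ is a stop between vowels /i/ and /a/, so it spirantizes to the fricative [s]. /b/ is a stop between vowels /a/ and /e/, so it spirantizes to the fricative [v]. /pitikubaditabej/ → pisixuvazisavej.
Rule 3 (final a-epenthesis): the form ends in the consonant /j/, so [a] is inserted word-finally. /pisixuvazisavej/ → pisixuvazisaveja.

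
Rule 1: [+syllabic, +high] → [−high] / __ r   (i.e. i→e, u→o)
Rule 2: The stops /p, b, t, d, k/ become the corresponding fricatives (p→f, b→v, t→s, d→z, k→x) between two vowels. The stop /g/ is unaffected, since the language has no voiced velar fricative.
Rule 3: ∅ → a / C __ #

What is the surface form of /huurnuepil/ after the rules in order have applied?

Rule 1 (pre-rhotic lowering): /u/ is a high vowel immediately before /r/, so it lowers to [o]. /huurnuepil/ → huornuepil.
Rule 2 (intervocalic spirantization): /p/ is a stop between vowels /e/ and /i/, so it spirantizes to the fricative [f]. /huornuepil/ → huornuefil.
Rule 3 (final a-epenthesis): the form ends in the consonant /l/, so [a] is inserted word-finally. /huornuefil/ → huornuefila.

huornuefila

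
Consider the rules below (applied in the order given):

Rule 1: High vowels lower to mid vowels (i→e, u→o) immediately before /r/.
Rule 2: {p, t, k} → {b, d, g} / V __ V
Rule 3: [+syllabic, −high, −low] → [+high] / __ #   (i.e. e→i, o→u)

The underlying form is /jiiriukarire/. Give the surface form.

Rule 1 (pre-rhotic lowering): /i/ is a high vowel immediately before /r/, so it lowers to [e]. /i/ is a high vowel immediately before /r/, so it lowers to [e]. /jiiriukarire/ → jieriukarere.
Rule 2 (intervocalic voicing): /k/ is a voiceless stop between vowels /u/ and /a/, so it voices to [g]. /jieriukarere/ → jieriugarere.
Rule 3 (final vowel raising): /e/ is a mid vowel in word-final position, so it raises to [i]. /jieriugarere/ → jieriugareri.

jieriugareri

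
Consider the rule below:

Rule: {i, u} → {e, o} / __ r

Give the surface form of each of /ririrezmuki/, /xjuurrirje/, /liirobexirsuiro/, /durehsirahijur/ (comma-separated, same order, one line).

rererezmuki, xjuorrerje, lierobexersuero, dorehserahijor

/ririrezmuki/: /i/ is a high vowel immediately before /r/, so it lowers to [e]. /i/ is a high vowel immediately before /r/, so it lowers to [e]. → [rererezmuki].
/xjuurrirje/: /u/ is a high vowel immediately before /r/, so it lowers to [o]. /i/ is a high vowel immediately before /r/, so it lowers to [e]. → [xjuorrerje].
/liirobexirsuiro/: /i/ is a high vowel immediately before /r/, so it lowers to [e]. /i/ is a high vowel immediately before /r/, so it lowers to [e]. /i/ is a high vowel immediately before /r/, so it lowers to [e]. → [lierobexersuero].
/durehsirahijur/: /u/ is a high vowel immediately before /r/, so it lowers to [o]. /i/ is a high vowel immediately before /r/, so it lowers to [e]. /u/ is a high vowel immediately before /r/, so it lowers to [o]. → [dorehserahijor].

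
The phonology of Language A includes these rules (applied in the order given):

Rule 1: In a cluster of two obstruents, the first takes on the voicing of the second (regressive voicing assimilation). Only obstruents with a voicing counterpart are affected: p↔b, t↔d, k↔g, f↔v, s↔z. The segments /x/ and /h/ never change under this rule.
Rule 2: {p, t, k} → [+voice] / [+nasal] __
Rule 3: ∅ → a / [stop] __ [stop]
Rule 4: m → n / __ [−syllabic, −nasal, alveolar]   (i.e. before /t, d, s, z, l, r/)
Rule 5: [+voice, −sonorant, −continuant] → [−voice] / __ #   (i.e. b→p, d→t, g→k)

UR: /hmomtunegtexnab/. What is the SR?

Rule 1 (regressive voicing assimilation): /g/ precedes the voiceless obstruent /t/, so it devoices to [k] by assimilation. /hmomtunegtexnab/ → hmomtunektexnab.
Rule 2 (post-nasal voicing): /t/ is a voiceless stop immediately after the nasal /m/, so it voices to [d]. /hmomtunektexnab/ → hmomdunektexnab.
Rule 3 (stop-cluster a-epenthesis): /k/ and /t/ form a stop–stop cluster, so [a] is inserted between them. /hmomdunektexnab/ → hmomdunekatexnab.
Rule 4 (nasal place assimilation): /m/ precedes the alveolar consonant /d/, so it assimilates in place to [n]. /hmomdunekatexnab/ → hmondunekatexnab.
Rule 5 (final devoicing): /b/ is a voiced stop in word-final position, so it devoices to [p]. /hmondunekatexnab/ → hmondunekatexnap.

hmondunekatexnap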